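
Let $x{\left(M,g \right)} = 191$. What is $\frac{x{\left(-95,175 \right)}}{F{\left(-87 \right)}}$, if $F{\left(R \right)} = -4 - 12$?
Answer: $- \frac{191}{16} \approx -11.938$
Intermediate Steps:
$F{\left(R \right)} = -16$ ($F{\left(R \right)} = -4 - 12 = -16$)
$\frac{x{\left(-95,175 \right)}}{F{\left(-87 \right)}} = \frac{191}{-16} = 191 \left(- \frac{1}{16}\right) = - \frac{191}{16}$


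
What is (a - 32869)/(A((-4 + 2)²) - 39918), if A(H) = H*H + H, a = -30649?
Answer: 31759/19949 ≈ 1.5920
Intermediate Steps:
A(H) = H + H² (A(H) = H² + H = H + H²)
(a - 32869)/(A((-4 + 2)²) - 39918) = (-30649 - 32869)/((-4 + 2)²*(1 + (-4 + 2)²) - 39918) = -63518/((-2)²*(1 + (-2)²) - 39918) = -63518/(4*(1 + 4) - 39918) = -63518/(4*5 - 39918) = -63518/(20 - 39918) = -63518/(-39898) = -63518*(-1/39898) = 31759/19949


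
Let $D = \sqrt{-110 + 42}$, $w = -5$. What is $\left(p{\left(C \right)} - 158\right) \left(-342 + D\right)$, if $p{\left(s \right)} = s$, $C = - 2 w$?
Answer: $50616 - 296 i \sqrt{17} \approx 50616.0 - 1220.4 i$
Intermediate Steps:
$C = 10$ ($C = \left(-2\right) \left(-5\right) = 10$)
$D = 2 i \sqrt{17}$ ($D = \sqrt{-68} = 2 i \sqrt{17} \approx 8.2462 i$)
$\left(p{\left(C \right)} - 158\right) \left(-342 + D\right) = \left(10 - 158\right) \left(-342 + 2 i \sqrt{17}\right) = - 148 \left(-342 + 2 i \sqrt{17}\right) = 50616 - 296 i \sqrt{17}$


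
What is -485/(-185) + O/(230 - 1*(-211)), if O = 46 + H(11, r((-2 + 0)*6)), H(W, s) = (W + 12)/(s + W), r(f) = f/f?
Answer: 534599/195804 ≈ 2.7303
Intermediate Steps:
r(f) = 1
H(W, s) = (12 + W)/(W + s)
O = 575/12 (O = 46 + (12 + 11)/(11 + 1) = 46 + 23/12 = 575/12 ≈ 47.917)
-485/(-185) + O/(230 - 1*(-211)) = -485/(-185) + 575/(12*(230 - 1*(-211))) = -485*(-1/185) + 575/(12*(230 + 211)) = 97/37 + (575/12)/441 = 97/37 + (575/12)*(1/441) = 97/37 + 575/5292 = 534599/195804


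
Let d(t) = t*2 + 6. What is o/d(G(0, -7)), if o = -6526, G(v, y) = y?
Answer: 3263/4 ≈ 815.75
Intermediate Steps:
d(t) = 6 + 2*t (d(t) = 2*t + 6 = 6 + 2*t)
o/d(G(0, -7)) = -6526/(6 + 2*(-7)) = -6526/(6 - 14) = -6526/(-8) = -6526*(-⅛) = 3263/4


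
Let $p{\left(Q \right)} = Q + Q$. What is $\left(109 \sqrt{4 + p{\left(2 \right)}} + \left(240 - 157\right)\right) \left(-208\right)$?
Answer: $-17264 - 45344 \sqrt{2} \approx -81390.0$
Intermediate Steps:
$p{\left(Q \right)} = 2 Q$
$\left(109 \sqrt{4 + p{\left(2 \right)}} + \left(240 - 157\right)\right) \left(-208\right) = \left(109 \sqrt{4 + 2 \cdot 2} + \left(240 - 157\right)\right) \left(-208\right) = \left(109 \sqrt{4 + 4} + \left(240 - 157\right)\right) \left(-208\right) = \left(109 \sqrt{8} + 83\right) \left(-208\right) = \left(109 \cdot 2 \sqrt{2} + 83\right) \left(-208\right) = \left(218 \sqrt{2} + 83\right) \left(-208\right) = \left(83 + 218 \sqrt{2}\right) \left(-208\right) = -17264 - 45344 \sqrt{2}$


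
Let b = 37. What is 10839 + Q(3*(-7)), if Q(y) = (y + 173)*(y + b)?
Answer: 13271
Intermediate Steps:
Q(y) = (37 + y)*(173 + y) (Q(y) = (y + 173)*(y + 37) = (173 + y)*(37 + y) = (37 + y)*(173 + y))
10839 + Q(3*(-7)) = 10839 + (6401 + (3*(-7))**2 + 210*(3*(-7))) = 10839 + (6401 + (-21)**2 + 210*(-21)) = 10839 + (6401 + 441 - 4410) = 10839 + 2432 = 13271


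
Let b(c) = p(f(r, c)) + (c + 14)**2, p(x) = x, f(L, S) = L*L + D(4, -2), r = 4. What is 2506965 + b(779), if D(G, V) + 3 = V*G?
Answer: 3135819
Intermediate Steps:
D(G, V) = -3 + G*V (D(G, V) = -3 + V*G = -3 + G*V)
f(L, S) = -11 + L**2 (f(L, S) = L*L + (-3 + 4*(-2)) = L**2 + (-3 - 8) = L**2 - 11 = -11 + L**2)
b(c) = 5 + (14 + c)**2 (b(c) = (-11 + 4**2) + (c + 14)**2 = (-11 + 16) + (14 + c)**2 = 5 + (14 + c)**2)
2506965 + b(779) = 2506965 + (5 + (14 + 779)**2) = 2506965 + (5 + 793**2) = 2506965 + (5 + 628849) = 2506965 + 628854 = 3135819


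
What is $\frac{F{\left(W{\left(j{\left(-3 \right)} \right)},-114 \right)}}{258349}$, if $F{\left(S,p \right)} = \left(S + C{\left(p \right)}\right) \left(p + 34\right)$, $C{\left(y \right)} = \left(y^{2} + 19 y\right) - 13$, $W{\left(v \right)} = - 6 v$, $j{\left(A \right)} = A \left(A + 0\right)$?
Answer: $- \frac{861040}{258349} \approx -3.3329$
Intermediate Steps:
$j{\left(A \right)} = A^{2}$ ($j{\left(A \right)} = A A = A^{2}$)
$C{\left(y \right)} = -13 + y^{2} + 19 y$
$F{\left(S,p \right)} = \left(34 + p\right) \left(-13 + S + p^{2} + 19 p\right)$ ($F{\left(S,p \right)} = \left(S + \left(-13 + p^{2} + 19 p\right)\right) \left(p + 34\right) = \left(-13 + S + p^{2} + 19 p\right) \left(34 + p\right) = \left(34 + p\right) \left(-13 + S + p^{2} + 19 p\right)$)
$\frac{F{\left(W{\left(j{\left(-3 \right)} \right)},-114 \right)}}{258349} = \frac{-442 + \left(-114\right)^{3} + 34 \left(- 6 \left(-3\right)^{2}\right) + 53 \left(-114\right)^{2} + 633 \left(-114\right) + - 6 \left(-3\right)^{2} \left(-114\right)}{258349} = \left(-442 - 1481544 + 34 \left(\left(-6\right) 9\right) + 53 \cdot 12996 - 72162 + \left(-6\right) 9 \left(-114\right)\right) \frac{1}{258349} = \left(-442 - 1481544 + 34 \left(-54\right) + 688788 - 72162 - -6156\right) \frac{1}{258349} = \left(-442 - 1481544 - 1836 + 688788 - 72162 + 6156\right) \frac{1}{258349} = \left(-861040\right) \frac{1}{258349} = - \frac{861040}{258349}$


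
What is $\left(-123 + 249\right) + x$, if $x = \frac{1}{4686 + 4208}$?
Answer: $\frac{1120645}{8894} \approx 126.0$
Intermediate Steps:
$x = \frac{1}{8894} \approx 0.00011244$
$\left(-123 + 249\right) + x = \left(-123 + 249\right) + \frac{1}{8894} = 126 + \frac{1}{8894} = \frac{1120645}{8894}$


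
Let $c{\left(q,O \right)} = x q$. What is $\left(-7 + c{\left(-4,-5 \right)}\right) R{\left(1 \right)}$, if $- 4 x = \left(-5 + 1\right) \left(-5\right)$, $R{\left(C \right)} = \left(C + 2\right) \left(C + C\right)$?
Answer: $78$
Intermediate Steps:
$R{\left(C \right)} = 2 C \left(2 + C\right)$ ($R{\left(C \right)} = \left(2 + C\right) 2 C = 2 C \left(2 + C\right)$)
$x = -5$ ($x = - \frac{\left(-5 + 1\right) \left(-5\right)}{4} = - \frac{\left(-4\right) \left(-5\right)}{4} = \left(- \frac{1}{4}\right) 20 = -5$)
$c{\left(q,O \right)} = - 5 q$
$\left(-7 + c{\left(-4,-5 \right)}\right) R{\left(1 \right)} = \left(-7 - -20\right) 2 \cdot 1 \left(2 + 1\right) = \left(-7 + 20\right) 2 \cdot 1 \cdot 3 = 13 \cdot 6 = 78$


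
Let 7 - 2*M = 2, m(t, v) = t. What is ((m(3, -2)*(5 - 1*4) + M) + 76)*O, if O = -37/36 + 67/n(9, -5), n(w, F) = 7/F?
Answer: -2007997/504 ≈ -3984.1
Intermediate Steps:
M = 5/2 (M = 7/2 - ½*2 = 7/2 - 1 = 5/2 ≈ 2.5000)
O = -12319/252 (O = -37/36 + 67/((7/(-5))) = -37*1/36 + 67/((7*(-⅕))) = -37/36 + 67/(-7/5) = -37/36 + 67*(-5/7) = -37/36 - 335/7 = -12319/252 ≈ -48.885)
((m(3, -2)*(5 - 1*4) + M) + 76)*O = ((3*(5 - 1*4) + 5/2) + 76)*(-12319/252) = ((3*(5 - 4) + 5/2) + 76)*(-12319/252) = ((3*1 + 5/2) + 76)*(-12319/252) = ((3 + 5/2) + 76)*(-12319/252) = (11/2 + 76)*(-12319/252) = (163/2)*(-12319/252) = -2007997/504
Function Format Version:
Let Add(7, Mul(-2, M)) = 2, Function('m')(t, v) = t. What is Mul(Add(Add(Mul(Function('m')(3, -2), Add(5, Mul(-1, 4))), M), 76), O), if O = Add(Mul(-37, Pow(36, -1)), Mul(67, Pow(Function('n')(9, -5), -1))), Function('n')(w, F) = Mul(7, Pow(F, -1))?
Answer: Rational(-2007997, 504) ≈ -3984.1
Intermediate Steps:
M = Rational(5, 2) (M = Add(Rational(7, 2), Mul(Rational(-1, 2), 2)) = Add(Rational(7, 2), -1) = Rational(5, 2) ≈ 2.5000)
O = Rational(-12319, 252) (O = Add(Mul(-37, Pow(36, -1)), Mul(67, Pow(Mul(7, Pow(-5, -1)), -1))) = Add(Mul(-37, Rational(1, 36)), Mul(67, Pow(Mul(7, Rational(-1, 5)), -1))) = Add(Rational(-37, 36), Mul(67, Pow(Rational(-7, 5), -1))) = Add(Rational(-37, 36), Mul(67, Rational(-5, 7))) = Add(Rational(-37, 36), Rational(-335, 7)) = Rational(-12319, 252) ≈ -48.885)
Mul(Add(Add(Mul(Function('m')(3, -2), Add(5, Mul(-1, 4))), M), 76), O) = Mul(Add(Add(Mul(3, Add(5, Mul(-1, 4))), Rational(5, 2)), 76), Rational(-12319, 252)) = Mul(Add(Add(Mul(3, Add(5, -4)), Rational(5, 2)), 76), Rational(-12319, 252)) = Mul(Add(Add(Mul(3, 1), Rational(5, 2)), 76), Rational(-12319, 252)) = Mul(Add(Add(3, Rational(5, 2)), 76), Rational(-12319, 252)) = Mul(Add(Rational(11, 2), 76), Rational(-12319, 252)) = Mul(Rational(163, 2), Rational(-12319, 252)) = Rational(-2007997, 504)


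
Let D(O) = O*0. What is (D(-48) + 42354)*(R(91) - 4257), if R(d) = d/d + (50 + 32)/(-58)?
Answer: -5229236610/29 ≈ -1.8032e+8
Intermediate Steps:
R(d) = -12/29 (R(d) = 1 + 82*(-1/58) = 1 - 41/29 = -12/29)
D(O) = 0
(D(-48) + 42354)*(R(91) - 4257) = (0 + 42354)*(-12/29 - 4257) = 42354*(-123465/29) = -5229236610/29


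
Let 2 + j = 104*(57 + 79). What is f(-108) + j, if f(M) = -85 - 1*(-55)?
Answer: 14112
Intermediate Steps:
j = 14142 (j = -2 + 104*(57 + 79) = -2 + 104*136 = -2 + 14144 = 14142)
f(M) = -30 (f(M) = -85 + 55 = -30)
f(-108) + j = -30 + 14142 = 14112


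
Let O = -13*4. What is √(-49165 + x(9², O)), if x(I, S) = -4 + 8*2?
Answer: I*√49153 ≈ 221.7*I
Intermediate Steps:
O = -52
x(I, S) = 12 (x(I, S) = -4 + 16 = 12)
√(-49165 + x(9², O)) = √(-49165 + 12) = √(-49153) = I*√49153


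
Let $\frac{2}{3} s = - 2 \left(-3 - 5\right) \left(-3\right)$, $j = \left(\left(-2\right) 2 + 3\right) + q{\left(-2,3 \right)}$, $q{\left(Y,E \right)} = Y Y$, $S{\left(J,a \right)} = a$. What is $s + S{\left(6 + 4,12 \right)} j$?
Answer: $-36$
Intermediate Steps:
$q{\left(Y,E \right)} = Y^{2}$
$j = 3$ ($j = \left(\left(-2\right) 2 + 3\right) + \left(-2\right)^{2} = \left(-4 + 3\right) + 4 = -1 + 4 = 3$)
$s = -72$ ($s = \frac{3 \left(- 2 \left(-3 - 5\right) \left(-3\right)\right)}{2} = \frac{3 \left(- 2 \left(\left(-8\right) \left(-3\right)\right)\right)}{2} = \frac{3 \left(\left(-2\right) 24\right)}{2} = \frac{3}{2} \left(-48\right) = -72$)
$s + S{\left(6 + 4,12 \right)} j = -72 + 12 \cdot 3 = -72 + 36 = -36$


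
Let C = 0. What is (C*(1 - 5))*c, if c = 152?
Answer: 0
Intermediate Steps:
(C*(1 - 5))*c = (0*(1 - 5))*152 = (0*(-4))*152 = 0*152 = 0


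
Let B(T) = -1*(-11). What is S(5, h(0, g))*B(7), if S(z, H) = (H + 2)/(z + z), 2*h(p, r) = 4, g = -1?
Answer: 22/5 ≈ 4.4000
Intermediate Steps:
B(T) = 11
h(p, r) = 2 (h(p, r) = (½)*4 = 2)
S(z, H) = (2 + H)/(2*z) (S(z, H) = (2 + H)/((2*z)) = (2 + H)*(1/(2*z)) = (2 + H)/(2*z))
S(5, h(0, g))*B(7) = ((½)*(2 + 2)/5)*11 = ((½)*(⅕)*4)*11 = (⅖)*11 = 22/5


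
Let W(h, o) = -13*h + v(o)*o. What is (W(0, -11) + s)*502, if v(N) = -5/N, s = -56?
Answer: -30622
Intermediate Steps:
W(h, o) = -5 - 13*h (W(h, o) = -13*h + (-5/o)*o = -13*h - 5 = -5 - 13*h)
(W(0, -11) + s)*502 = ((-5 - 13*0) - 56)*502 = ((-5 + 0) - 56)*502 = (-5 - 56)*502 = -61*502 = -30622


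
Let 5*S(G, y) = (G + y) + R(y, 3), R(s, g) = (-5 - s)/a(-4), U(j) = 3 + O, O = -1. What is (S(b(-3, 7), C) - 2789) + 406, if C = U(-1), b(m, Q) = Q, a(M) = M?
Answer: -47617/20 ≈ -2380.9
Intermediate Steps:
U(j) = 2 (U(j) = 3 - 1 = 2)
C = 2
R(s, g) = 5/4 + s/4 (R(s, g) = (-5 - s)/(-4) = (-5 - s)*(-¼) = 5/4 + s/4)
S(G, y) = ¼ + y/4 + G/5 (S(G, y) = ((G + y) + (5/4 + y/4))/5 = (5/4 + G + 5*y/4)/5 = ¼ + y/4 + G/5)
(S(b(-3, 7), C) - 2789) + 406 = ((¼ + (¼)*2 + (⅕)*7) - 2789) + 406 = ((¼ + ½ + 7/5) - 2789) + 406 = (43/20 - 2789) + 406 = -55737/20 + 406 = -47617/20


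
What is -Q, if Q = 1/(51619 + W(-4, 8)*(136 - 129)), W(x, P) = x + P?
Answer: -1/51647 ≈ -1.9362e-5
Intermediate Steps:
W(x, P) = P + x
Q = 1/51647 (Q = 1/(51619 + (8 - 4)*(136 - 129)) = 1/(51619 + 4*7) = 1/(51619 + 28) = 1/51647 ≈ 1.9362e-5)
-Q = -1*1/51647 = -1/51647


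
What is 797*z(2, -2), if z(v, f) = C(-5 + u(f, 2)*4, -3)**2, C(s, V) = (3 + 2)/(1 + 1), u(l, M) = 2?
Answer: 19925/4 ≈ 4981.3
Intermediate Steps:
C(s, V) = 5/2
z(v, f) = 25/4 (z(v, f) = (5/2)**2 = 25/4)
797*z(2, -2) = 797*(25/4) = 19925/4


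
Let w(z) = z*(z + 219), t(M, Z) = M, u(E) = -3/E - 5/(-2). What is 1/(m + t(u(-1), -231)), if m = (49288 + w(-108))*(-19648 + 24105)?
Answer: 2/332492211 ≈ 6.0152e-9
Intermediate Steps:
u(E) = 5/2 - 3/E (u(E) = -3/E - 5*(-½) = -3/E + 5/2 = 5/2 - 3/E)
w(z) = z*(219 + z)
m = 166246100 (m = (49288 - 108*(219 - 108))*(-19648 + 24105) = (49288 - 108*111)*4457 = (49288 - 11988)*4457 = 37300*4457 = 166246100)
1/(m + t(u(-1), -231)) = 1/(166246100 + (5/2 - 3/(-1))) = 1/(166246100 + (5/2 - 3*(-1))) = 1/(166246100 + (5/2 + 3)) = 1/(166246100 + 11/2) = 1/(332492211/2) = 2/332492211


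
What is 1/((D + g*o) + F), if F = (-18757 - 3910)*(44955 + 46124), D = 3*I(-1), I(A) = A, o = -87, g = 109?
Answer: -1/2064497179 ≈ -4.8438e-10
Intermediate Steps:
D = -3 (D = 3*(-1) = -3)
F = -2064487693 (F = -22667*91079 = -2064487693)
1/((D + g*o) + F) = 1/((-3 + 109*(-87)) - 2064487693) = 1/((-3 - 9483) - 2064487693) = 1/(-9486 - 2064487693) = 1/(-2064497179) = -1/2064497179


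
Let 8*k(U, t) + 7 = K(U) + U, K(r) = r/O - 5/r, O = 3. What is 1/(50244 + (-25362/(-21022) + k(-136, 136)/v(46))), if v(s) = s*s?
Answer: 3156327168/158590275072095 ≈ 1.9902e-5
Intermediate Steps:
v(s) = s**2
K(r) = -5/r + r/3 (K(r) = r/3 - 5/r = -5/r + r/3)
k(U, t) = -7/8 - 5/(8*U) + U/6 (k(U, t) = -7/8 + ((-5/U + U/3) + U)/8 = -7/8 + (-5/U + 4*U/3)/8 = -7/8 + (-5/(8*U) + U/6) = -7/8 - 5/(8*U) + U/6)
1/(50244 + (-25362/(-21022) + k(-136, 136)/v(46))) = 1/(50244 + (-25362/(-21022) + (-7/8 - 5/8/(-136) + (1/6)*(-136))/(46**2))) = 1/(50244 + (-25362*(-1/21022) + (-7/8 - 5/8*(-1/136) - 68/3)/2116)) = 1/(50244 + (12681/10511 + (-7/8 + 5/1088 - 68/3)*(1/2116))) = 1/(50244 + (12681/10511 - 76825/3264*1/2116)) = 1/(50244 + (12681/10511 - 76825/6906624)) = 1/(50244 + 3772843103/3156327168) = 1/(158590275072095/3156327168) = 3156327168/158590275072095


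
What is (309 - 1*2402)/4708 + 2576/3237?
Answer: 5352767/15239796 ≈ 0.35124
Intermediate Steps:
(309 - 1*2402)/4708 + 2576/3237 = (309 - 2402)*(1/4708) + 2576*(1/3237) = -2093*1/4708 + 2576/3237 = -2093/4708 + 2576/3237 = 5352767/15239796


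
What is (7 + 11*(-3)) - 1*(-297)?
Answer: 271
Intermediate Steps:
(7 + 11*(-3)) - 1*(-297) = (7 - 33) + 297 = -26 + 297 = 271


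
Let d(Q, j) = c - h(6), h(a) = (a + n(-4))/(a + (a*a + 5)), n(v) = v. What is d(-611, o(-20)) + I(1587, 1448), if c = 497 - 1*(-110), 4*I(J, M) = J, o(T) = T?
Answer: 188697/188 ≈ 1003.7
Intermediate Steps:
I(J, M) = J/4
c = 607 (c = 497 + 110 = 607)
h(a) = (-4 + a)/(5 + a + a**2) (h(a) = (a - 4)/(a + (a*a + 5)) = (-4 + a)/(a + (a**2 + 5)) = (-4 + a)/(a + (5 + a**2)) = (-4 + a)/(5 + a + a**2))
d(Q, j) = 28527/47 (d(Q, j) = 607 - (-4 + 6)/(5 + 6 + 6**2) = 607 - 2/(5 + 6 + 36) = 607 - 2/47 = 28527/47)
d(-611, o(-20)) + I(1587, 1448) = 28527/47 + (1/4)*1587 = 28527/47 + 1587/4 = 188697/188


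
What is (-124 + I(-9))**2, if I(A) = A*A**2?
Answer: 727609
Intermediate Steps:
I(A) = A**3
(-124 + I(-9))**2 = (-124 + (-9)**3)**2 = (-124 - 729)**2 = (-853)**2 = 727609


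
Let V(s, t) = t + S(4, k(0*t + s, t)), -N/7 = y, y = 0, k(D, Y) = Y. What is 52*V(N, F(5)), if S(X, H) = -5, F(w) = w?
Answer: 0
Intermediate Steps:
N = 0 (N = -7*0 = 0)
V(s, t) = -5 + t (V(s, t) = t - 5 = -5 + t)
52*V(N, F(5)) = 52*(-5 + 5) = 52*0 = 0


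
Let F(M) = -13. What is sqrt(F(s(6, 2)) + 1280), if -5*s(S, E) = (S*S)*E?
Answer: sqrt(1267) ≈ 35.595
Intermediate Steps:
s(S, E) = -E*S**2/5 (s(S, E) = -S*S*E/5 = -S**2*E/5 = -E*S**2/5)
sqrt(F(s(6, 2)) + 1280) = sqrt(-13 + 1280) = sqrt(1267)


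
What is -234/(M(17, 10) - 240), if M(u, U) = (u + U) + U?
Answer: 234/203 ≈ 1.1527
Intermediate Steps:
M(u, U) = u + 2*U (M(u, U) = (U + u) + U = u + 2*U)
-234/(M(17, 10) - 240) = -234/((17 + 2*10) - 240) = -234/((17 + 20) - 240) = -234/(37 - 240) = -234/(-203) = -1/203*(-234) = 234/203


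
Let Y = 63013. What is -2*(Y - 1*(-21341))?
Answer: -168708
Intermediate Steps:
-2*(Y - 1*(-21341)) = -2*(63013 - 1*(-21341)) = -2*(63013 + 21341) = -2*84354 = -168708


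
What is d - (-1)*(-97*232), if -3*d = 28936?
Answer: -96448/3 ≈ -32149.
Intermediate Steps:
d = -28936/3 (d = -⅓*28936 = -28936/3 ≈ -9645.3)
d - (-1)*(-97*232) = -28936/3 - (-1)*(-97*232) = -28936/3 - (-1)*(-22504) = -28936/3 - 1*22504 = -28936/3 - 22504 = -96448/3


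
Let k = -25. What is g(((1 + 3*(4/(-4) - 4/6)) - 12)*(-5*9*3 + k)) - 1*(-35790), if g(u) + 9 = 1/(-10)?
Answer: 357809/10 ≈ 35781.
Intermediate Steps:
g(u) = -91/10 (g(u) = -9 + 1/(-10) = -9 - ⅒ = -91/10)
g(((1 + 3*(4/(-4) - 4/6)) - 12)*(-5*9*3 + k)) - 1*(-35790) = -91/10 - 1*(-35790) = -91/10 + 35790 = 357809/10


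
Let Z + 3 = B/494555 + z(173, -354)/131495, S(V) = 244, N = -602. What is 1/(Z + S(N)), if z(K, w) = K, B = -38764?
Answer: 13006301945/3133516425912 ≈ 0.0041507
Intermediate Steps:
Z = -40021248668/13006301945 (Z = -3 + (-38764/494555 + 173/131495) = -3 - 1002342833/13006301945 = -40021248668/13006301945 ≈ -3.0771)
1/(Z + S(N)) = 1/(-40021248668/13006301945 + 244) = 1/(3133516425912/13006301945) = 13006301945/3133516425912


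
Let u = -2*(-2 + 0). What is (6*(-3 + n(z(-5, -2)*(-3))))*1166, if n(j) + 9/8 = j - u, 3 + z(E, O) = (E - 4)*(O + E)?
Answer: -2632245/2 ≈ -1.3161e+6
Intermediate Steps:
z(E, O) = -3 + (-4 + E)*(E + O) (z(E, O) = -3 + (E - 4)*(O + E) = -3 + (-4 + E)*(E + O))
u = 4 (u = -2*(-2) = 4)
n(j) = -41/8 + j (n(j) = -9/8 + (j - 1*4) = -9/8 + (j - 4) = -9/8 + (-4 + j) = -41/8 + j)
(6*(-3 + n(z(-5, -2)*(-3))))*1166 = (6*(-3 + (-41/8 + (-3 + (-5)² - 4*(-5) - 4*(-2) - 5*(-2))*(-3))))*1166 = (6*(-3 + (-41/8 + (-3 + 25 + 20 + 8 + 10)*(-3))))*1166 = (6*(-3 + (-41/8 + 60*(-3))))*1166 = (6*(-3 + (-41/8 - 180)))*1166 = (6*(-3 - 1481/8))*1166 = (6*(-1505/8))*1166 = -4515/4*1166 = -2632245/2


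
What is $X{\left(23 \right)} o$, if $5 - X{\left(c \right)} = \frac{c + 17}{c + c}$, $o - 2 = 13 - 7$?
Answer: $\frac{760}{23} \approx 33.043$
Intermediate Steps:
$o = 8$ ($o = 2 + \left(13 - 7\right) = 2 + 6 = 8$)
$X{\left(c \right)} = 5 - \frac{17 + c}{2 c}$ ($X{\left(c \right)} = 5 - \frac{c + 17}{c + c} = 5 - \frac{17 + c}{2 c}$)
$X{\left(23 \right)} o = \frac{-17 + 9 \cdot 23}{2 \cdot 23} \cdot 8 = \frac{1}{2} \cdot \frac{1}{23} \left(-17 + 207\right) 8 = \frac{1}{2} \cdot \frac{1}{23} \cdot 190 \cdot 8 = \frac{95}{23} \cdot 8 = \frac{760}{23}$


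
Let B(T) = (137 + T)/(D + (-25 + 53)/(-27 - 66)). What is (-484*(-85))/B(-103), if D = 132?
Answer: 14820080/93 ≈ 1.5936e+5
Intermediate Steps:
B(T) = 12741/12248 + 93*T/12248 (B(T) = (137 + T)/(132 + (-25 + 53)/(-27 - 66)) = (137 + T)/(132 + 28/(-93)) = (137 + T)/(132 + 28*(-1/93)) = (137 + T)/(132 - 28/93) = (137 + T)/(12248/93) = (137 + T)*(93/12248) = 12741/12248 + 93*T/12248)
(-484*(-85))/B(-103) = (-484*(-85))/(12741/12248 + (93/12248)*(-103)) = 41140/(12741/12248 - 9579/12248) = 41140/(1581/6124) = 41140*(6124/1581) = 14820080/93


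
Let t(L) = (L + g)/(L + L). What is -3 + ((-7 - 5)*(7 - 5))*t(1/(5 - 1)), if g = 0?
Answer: -15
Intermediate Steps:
t(L) = ½ (t(L) = (L + 0)/(L + L) = L/((2*L)) = L*(1/(2*L)) = ½)
-3 + ((-7 - 5)*(7 - 5))*t(1/(5 - 1)) = -3 + ((-7 - 5)*(7 - 5))*(½) = -3 - 12*2*(½) = -3 - 24*½ = -3 - 12 = -15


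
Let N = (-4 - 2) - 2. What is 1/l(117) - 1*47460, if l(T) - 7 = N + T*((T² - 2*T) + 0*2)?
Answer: -74713145639/1574234 ≈ -47460.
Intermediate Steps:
N = -8 (N = -6 - 2 = -8)
l(T) = -1 + T*(T² - 2*T) (l(T) = 7 + (-8 + T*((T² - 2*T) + 0*2)) = 7 + (-8 + T*((T² - 2*T) + 0)) = 7 + (-8 + T*(T² - 2*T)) = -1 + T*(T² - 2*T))
1/l(117) - 1*47460 = 1/(-1 + 117³ - 2*117²) - 1*47460 = 1/(-1 + 1601613 - 2*13689) - 47460 = 1/(-1 + 1601613 - 27378) - 47460 = 1/1574234 - 47460 = -74713145639/1574234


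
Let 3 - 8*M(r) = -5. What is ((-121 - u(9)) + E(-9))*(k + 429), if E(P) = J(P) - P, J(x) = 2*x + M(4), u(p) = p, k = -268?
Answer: -22218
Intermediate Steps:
M(r) = 1 (M(r) = 3/8 - ⅛*(-5) = 3/8 + 5/8 = 1)
J(x) = 1 + 2*x (J(x) = 2*x + 1 = 1 + 2*x)
E(P) = 1 + P (E(P) = (1 + 2*P) - P = 1 + P)
((-121 - u(9)) + E(-9))*(k + 429) = ((-121 - 1*9) + (1 - 9))*(-268 + 429) = ((-121 - 9) - 8)*161 = (-130 - 8)*161 = -138*161 = -22218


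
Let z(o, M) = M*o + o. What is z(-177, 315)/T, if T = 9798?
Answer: -9322/1633 ≈ -5.7085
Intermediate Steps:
z(o, M) = o + M*o
z(-177, 315)/T = -177*(1 + 315)/9798 = -177*316*(1/9798) = -55932*1/9798 = -9322/1633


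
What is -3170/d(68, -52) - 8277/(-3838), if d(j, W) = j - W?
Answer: -558661/23028 ≈ -24.260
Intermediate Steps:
-3170/d(68, -52) - 8277/(-3838) = -3170/(68 - 1*(-52)) - 8277/(-3838) = -3170/(68 + 52) - 8277*(-1/3838) = -3170/120 + 8277/3838 = -3170*1/120 + 8277/3838 = -317/12 + 8277/3838 = -558661/23028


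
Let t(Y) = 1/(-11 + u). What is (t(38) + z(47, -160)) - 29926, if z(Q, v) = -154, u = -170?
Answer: -5444481/181 ≈ -30080.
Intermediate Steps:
t(Y) = -1/181 (t(Y) = 1/(-11 - 170) = 1/(-181) = -1/181)
(t(38) + z(47, -160)) - 29926 = (-1/181 - 154) - 29926 = -27875/181 - 29926 = -5444481/181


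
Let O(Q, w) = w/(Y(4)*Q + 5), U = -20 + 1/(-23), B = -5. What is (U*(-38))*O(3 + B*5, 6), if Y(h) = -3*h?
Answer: 105108/6187 ≈ 16.989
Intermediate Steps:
U = -461/23 (U = -20 - 1/23 = -461/23 ≈ -20.043)
O(Q, w) = w/(5 - 12*Q) (O(Q, w) = w/((-3*4)*Q + 5) = w/(-12*Q + 5) = w/(5 - 12*Q))
(U*(-38))*O(3 + B*5, 6) = (-461/23*(-38))*(-1*6/(-5 + 12*(3 - 5*5))) = 17518*(-1*6/(-5 + 12*(3 - 25)))/23 = 17518*(-1*6/(-5 + 12*(-22)))/23 = 17518*(-1*6/(-5 - 264))/23 = 17518*(-1*6/(-269))/23 = 17518*(-1*6*(-1/269))/23 = (17518/23)*(6/269) = 105108/6187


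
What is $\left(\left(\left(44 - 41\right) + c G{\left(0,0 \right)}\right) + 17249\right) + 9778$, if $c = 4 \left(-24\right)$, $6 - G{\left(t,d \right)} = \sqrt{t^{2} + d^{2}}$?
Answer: $26454$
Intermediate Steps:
$G{\left(t,d \right)} = 6 - \sqrt{d^{2} + t^{2}}$ ($G{\left(t,d \right)} = 6 - \sqrt{t^{2} + d^{2}} = 6 - \sqrt{d^{2} + t^{2}}$)
$c = -96$
$\left(\left(\left(44 - 41\right) + c G{\left(0,0 \right)}\right) + 17249\right) + 9778 = \left(\left(\left(44 - 41\right) - 96 \left(6 - \sqrt{0^{2} + 0^{2}}\right)\right) + 17249\right) + 9778 = \left(\left(\left(44 - 41\right) - 96 \left(6 - \sqrt{0 + 0}\right)\right) + 17249\right) + 9778 = \left(\left(3 - 96 \left(6 - \sqrt{0}\right)\right) + 17249\right) + 9778 = \left(\left(3 - 96 \left(6 - 0\right)\right) + 17249\right) + 9778 = \left(\left(3 - 96 \left(6 + 0\right)\right) + 17249\right) + 9778 = \left(\left(3 - 576\right) + 17249\right) + 9778 = \left(-573 + 17249\right) + 9778 = 16676 + 9778 = 26454$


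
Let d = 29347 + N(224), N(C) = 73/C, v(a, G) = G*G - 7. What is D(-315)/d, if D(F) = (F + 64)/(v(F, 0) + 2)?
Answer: 56224/32869005 ≈ 0.0017105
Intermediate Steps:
v(a, G) = -7 + G² (v(a, G) = G² - 7 = -7 + G²)
D(F) = -64/5 - F/5 (D(F) = (F + 64)/((-7 + 0²) + 2) = (64 + F)/((-7 + 0) + 2) = (64 + F)/(-7 + 2) = (64 + F)/(-5) = (64 + F)*(-⅕) = -64/5 - F/5)
d = 6573801/224 (d = 29347 + 73/224 = 6573801/224 ≈ 29347.)
D(-315)/d = (-64/5 - ⅕*(-315))/(6573801/224) = (-64/5 + 63)*(224/6573801) = (251/5)*(224/6573801) = 56224/32869005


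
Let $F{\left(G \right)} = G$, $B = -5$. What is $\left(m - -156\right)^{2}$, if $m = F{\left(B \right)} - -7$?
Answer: $24964$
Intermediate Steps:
$m = 2$ ($m = -5 - -7 = -5 + 7 = 2$)
$\left(m - -156\right)^{2} = \left(2 - -156\right)^{2} = \left(2 + 156\right)^{2} = 158^{2} = 24964$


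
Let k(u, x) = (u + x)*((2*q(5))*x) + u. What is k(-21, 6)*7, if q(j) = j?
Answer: -6447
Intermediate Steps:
k(u, x) = u + 10*x*(u + x) (k(u, x) = (u + x)*((2*5)*x) + u = (u + x)*(10*x) + u = 10*x*(u + x) + u = u + 10*x*(u + x))
k(-21, 6)*7 = (-21 + 10*6**2 + 10*(-21)*6)*7 = (-21 + 10*36 - 1260)*7 = (-21 + 360 - 1260)*7 = -921*7 = -6447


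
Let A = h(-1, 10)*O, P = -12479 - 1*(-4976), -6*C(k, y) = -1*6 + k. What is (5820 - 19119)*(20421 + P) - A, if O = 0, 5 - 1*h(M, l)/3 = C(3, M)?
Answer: -171796482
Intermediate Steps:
C(k, y) = 1 - k/6 (C(k, y) = -(-1*6 + k)/6 = -(-6 + k)/6 = 1 - k/6)
h(M, l) = 27/2 (h(M, l) = 15 - 3*(1 - ⅙*3) = 15 - 3*(1 - ½) = 15 - 3*½ = 15 - 3/2 = 27/2)
P = -7503 (P = -12479 + 4976 = -7503)
A = 0 (A = (27/2)*0 = 0)
(5820 - 19119)*(20421 + P) - A = (5820 - 19119)*(20421 - 7503) - 1*0 = -13299*12918 + 0 = -171796482 + 0 = -171796482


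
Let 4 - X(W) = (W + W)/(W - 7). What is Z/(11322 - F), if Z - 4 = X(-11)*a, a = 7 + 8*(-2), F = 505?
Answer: -21/10817 ≈ -0.0019414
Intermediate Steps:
X(W) = 4 - 2*W/(-7 + W) (X(W) = 4 - (W + W)/(W - 7) = 4 - 2*W/(-7 + W))
a = -9 (a = 7 - 16 = -9)
Z = -21 (Z = 4 + (2*(-14 - 11)/(-7 - 11))*(-9) = 4 + (2*(-25)/(-18))*(-9) = 4 + (2*(-1/18)*(-25))*(-9) = 4 + (25/9)*(-9) = 4 - 25 = -21)
Z/(11322 - F) = -21/(11322 - 1*505) = -21/(11322 - 505) = -21/10817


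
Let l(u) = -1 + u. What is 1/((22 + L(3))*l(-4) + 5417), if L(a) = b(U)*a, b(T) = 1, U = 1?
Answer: 1/5292 ≈ 0.00018896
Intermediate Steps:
L(a) = a (L(a) = 1*a = a)
1/((22 + L(3))*l(-4) + 5417) = 1/((22 + 3)*(-1 - 4) + 5417) = 1/(25*(-5) + 5417) = 1/(-125 + 5417) = 1/5292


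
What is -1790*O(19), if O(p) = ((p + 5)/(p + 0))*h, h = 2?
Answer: -85920/19 ≈ -4522.1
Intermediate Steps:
O(p) = 2*(5 + p)/p (O(p) = ((p + 5)/(p + 0))*2 = ((5 + p)/p)*2 = 2*(5 + p)/p)
-1790*O(19) = -1790*(2 + 10/19) = -1790*48/19 = -85920/19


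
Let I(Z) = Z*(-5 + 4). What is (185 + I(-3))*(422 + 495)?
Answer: 172396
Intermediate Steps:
I(Z) = -Z (I(Z) = Z*(-1) = -Z)
(185 + I(-3))*(422 + 495) = (185 - 1*(-3))*(422 + 495) = (185 + 3)*917 = 188*917 = 172396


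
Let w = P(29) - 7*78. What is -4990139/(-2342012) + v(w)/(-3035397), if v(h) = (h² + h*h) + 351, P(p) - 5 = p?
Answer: 13918342116515/7108936198764 ≈ 1.9579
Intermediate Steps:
P(p) = 5 + p
w = -512 (w = (5 + 29) - 7*78 = 34 - 1*546 = 34 - 546 = -512)
v(h) = 351 + 2*h² (v(h) = (h² + h²) + 351 = 2*h² + 351 = 351 + 2*h²)
-4990139/(-2342012) + v(w)/(-3035397) = -4990139/(-2342012) + (351 + 2*(-512)²)/(-3035397) = -4990139*(-1/2342012) + (351 + 2*262144)*(-1/3035397) = 4990139/2342012 + (351 + 524288)*(-1/3035397) = 4990139/2342012 + 524639*(-1/3035397) = 4990139/2342012 - 524639/3035397 = 13918342116515/7108936198764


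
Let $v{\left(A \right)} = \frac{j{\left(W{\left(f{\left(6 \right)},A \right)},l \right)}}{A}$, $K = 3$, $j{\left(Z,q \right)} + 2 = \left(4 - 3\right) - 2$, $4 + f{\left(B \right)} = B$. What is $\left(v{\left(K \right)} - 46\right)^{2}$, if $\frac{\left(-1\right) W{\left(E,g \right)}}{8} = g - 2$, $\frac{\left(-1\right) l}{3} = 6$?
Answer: $2209$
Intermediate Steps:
$f{\left(B \right)} = -4 + B$
$l = -18$ ($l = \left(-3\right) 6 = -18$)
$W{\left(E,g \right)} = 16 - 8 g$ ($W{\left(E,g \right)} = - 8 \left(g - 2\right) = - 8 \left(-2 + g\right) = 16 - 8 g$)
$j{\left(Z,q \right)} = -3$ ($j{\left(Z,q \right)} = -2 + \left(\left(4 - 3\right) - 2\right) = -2 + \left(1 - 2\right) = -2 - 1 = -3$)
$v{\left(A \right)} = - \frac{3}{A}$
$\left(v{\left(K \right)} - 46\right)^{2} = \left(- \frac{3}{3} - 46\right)^{2} = \left(\left(-3\right) \frac{1}{3} - 46\right)^{2} = \left(-1 - 46\right)^{2} = \left(-47\right)^{2} = 2209$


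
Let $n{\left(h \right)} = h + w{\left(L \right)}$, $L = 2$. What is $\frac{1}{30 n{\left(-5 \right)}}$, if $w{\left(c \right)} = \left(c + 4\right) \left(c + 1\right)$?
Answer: $\frac{1}{390} \approx 0.0025641$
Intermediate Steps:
$w{\left(c \right)} = \left(1 + c\right) \left(4 + c\right)$ ($w{\left(c \right)} = \left(4 + c\right) \left(1 + c\right) = \left(1 + c\right) \left(4 + c\right)$)
$n{\left(h \right)} = 18 + h$ ($n{\left(h \right)} = h + \left(4 + 2^{2} + 5 \cdot 2\right) = h + \left(4 + 4 + 10\right) = h + 18 = 18 + h$)
$\frac{1}{30 n{\left(-5 \right)}} = \frac{1}{30 \left(18 - 5\right)} = \frac{1}{30 \cdot 13} = \frac{1}{390}$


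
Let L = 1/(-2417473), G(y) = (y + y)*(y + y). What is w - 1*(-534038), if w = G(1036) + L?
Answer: 11669678850005/2417473 ≈ 4.8272e+6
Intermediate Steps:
G(y) = 4*y² (G(y) = (2*y)*(2*y) = 4*y²)
L = -1/2417473 ≈ -4.1366e-7
w = 10378656404031/2417473 (w = 4*1036² - 1/2417473 = 4*1073296 - 1/2417473 = 4293184 - 1/2417473 = 10378656404031/2417473 ≈ 4.2932e+6)
w - 1*(-534038) = 10378656404031/2417473 - 1*(-534038) = 10378656404031/2417473 + 534038 = 11669678850005/2417473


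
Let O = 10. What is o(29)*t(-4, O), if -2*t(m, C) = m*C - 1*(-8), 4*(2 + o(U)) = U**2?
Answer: 3332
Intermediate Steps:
o(U) = -2 + U**2/4
t(m, C) = -4 - C*m/2 (t(m, C) = -(m*C - 1*(-8))/2 = -(C*m + 8)/2 = -(8 + C*m)/2 = -4 - C*m/2)
o(29)*t(-4, O) = (-2 + (1/4)*29**2)*(-4 - 1/2*10*(-4)) = (-2 + (1/4)*841)*(-4 + 20) = (-2 + 841/4)*16 = (833/4)*16 = 3332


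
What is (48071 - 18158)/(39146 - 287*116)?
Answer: 29913/5854 ≈ 5.1098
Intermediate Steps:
(48071 - 18158)/(39146 - 287*116) = 29913/(39146 - 33292) = 29913/5854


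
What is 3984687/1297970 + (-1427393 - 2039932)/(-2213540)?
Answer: 1332074789223/287310851380 ≈ 4.6364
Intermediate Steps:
3984687/1297970 + (-1427393 - 2039932)/(-2213540) = 3984687*(1/1297970) - 3467325*(-1/2213540) = 3984687/1297970 + 693465/442708 = 1332074789223/287310851380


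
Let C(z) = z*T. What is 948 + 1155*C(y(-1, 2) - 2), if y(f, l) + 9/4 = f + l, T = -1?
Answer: 18807/4 ≈ 4701.8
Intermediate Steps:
y(f, l) = -9/4 + f + l (y(f, l) = -9/4 + (f + l) = -9/4 + f + l)
C(z) = -z (C(z) = z*(-1) = -z)
948 + 1155*C(y(-1, 2) - 2) = 948 + 1155*(-((-9/4 - 1 + 2) - 2)) = 948 + 1155*(-(-5/4 - 2)) = 948 + 1155*(-1*(-13/4)) = 948 + 1155*(13/4) = 948 + 15015/4 = 18807/4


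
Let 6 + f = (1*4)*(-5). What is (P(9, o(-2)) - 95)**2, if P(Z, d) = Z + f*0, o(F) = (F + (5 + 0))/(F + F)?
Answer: 7396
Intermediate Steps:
f = -26 (f = -6 + (1*4)*(-5) = -6 + 4*(-5) = -6 - 20 = -26)
o(F) = (5 + F)/(2*F) (o(F) = (F + 5)/((2*F)) = (5 + F)*(1/(2*F)) = (5 + F)/(2*F))
P(Z, d) = Z (P(Z, d) = Z - 26*0 = Z + 0 = Z)
(P(9, o(-2)) - 95)**2 = (9 - 95)**2 = (-86)**2 = 7396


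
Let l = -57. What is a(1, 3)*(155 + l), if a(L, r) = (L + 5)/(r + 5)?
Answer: 147/2 ≈ 73.500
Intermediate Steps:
a(L, r) = (5 + L)/(5 + r)
a(1, 3)*(155 + l) = ((5 + 1)/(5 + 3))*(155 - 57) = (6/8)*98 = ((⅛)*6)*98 = (¾)*98 = 147/2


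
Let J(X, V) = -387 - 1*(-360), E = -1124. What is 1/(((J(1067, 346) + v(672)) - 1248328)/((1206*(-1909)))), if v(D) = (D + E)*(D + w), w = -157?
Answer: 27738/17845 ≈ 1.5544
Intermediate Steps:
J(X, V) = -27 (J(X, V) = -387 + 360 = -27)
v(D) = (-1124 + D)*(-157 + D) (v(D) = (D - 1124)*(D - 157) = (-1124 + D)*(-157 + D))
1/(((J(1067, 346) + v(672)) - 1248328)/((1206*(-1909)))) = 1/(((-27 + (176468 + 672² - 1281*672)) - 1248328)/((1206*(-1909)))) = 1/(((-27 + (176468 + 451584 - 860832)) - 1248328)/(-2302254)) = 1/(((-27 - 232780) - 1248328)*(-1/2302254)) = 1/((-232807 - 1248328)*(-1/2302254)) = 1/(-1481135*(-1/2302254)) = 1/(17845/27738) = 27738/17845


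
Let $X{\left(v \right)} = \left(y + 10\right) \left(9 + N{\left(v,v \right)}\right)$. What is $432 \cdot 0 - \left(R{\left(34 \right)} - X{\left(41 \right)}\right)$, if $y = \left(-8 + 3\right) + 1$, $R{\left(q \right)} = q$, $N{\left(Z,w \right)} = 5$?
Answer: $50$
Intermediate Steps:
$y = -4$ ($y = -5 + 1 = -4$)
$X{\left(v \right)} = 84$ ($X{\left(v \right)} = \left(-4 + 10\right) \left(9 + 5\right) = 6 \cdot 14 = 84$)
$432 \cdot 0 - \left(R{\left(34 \right)} - X{\left(41 \right)}\right) = 432 \cdot 0 - \left(34 - 84\right) = 0 - \left(34 - 84\right) = 0 - -50 = 0 + 50 = 50$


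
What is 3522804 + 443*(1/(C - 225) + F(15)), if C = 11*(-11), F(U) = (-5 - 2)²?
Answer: 1226400363/346 ≈ 3.5445e+6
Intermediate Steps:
F(U) = 49 (F(U) = (-7)² = 49)
C = -121
3522804 + 443*(1/(C - 225) + F(15)) = 3522804 + 443*(1/(-121 - 225) + 49) = 3522804 + 443*(1/(-346) + 49) = 3522804 + 443*(-1/346 + 49) = 3522804 + 443*(16953/346) = 3522804 + 7510179/346 = 1226400363/346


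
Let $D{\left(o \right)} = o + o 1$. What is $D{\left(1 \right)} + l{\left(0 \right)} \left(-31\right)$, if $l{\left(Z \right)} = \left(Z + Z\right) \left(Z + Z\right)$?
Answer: $2$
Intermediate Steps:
$D{\left(o \right)} = 2 o$ ($D{\left(o \right)} = o + o = 2 o$)
$l{\left(Z \right)} = 4 Z^{2}$ ($l{\left(Z \right)} = 2 Z 2 Z = 4 Z^{2}$)
$D{\left(1 \right)} + l{\left(0 \right)} \left(-31\right) = 2 \cdot 1 + 4 \cdot 0^{2} \left(-31\right) = 2 + 4 \cdot 0 \left(-31\right) = 2 + 0 \left(-31\right) = 2 + 0 = 2$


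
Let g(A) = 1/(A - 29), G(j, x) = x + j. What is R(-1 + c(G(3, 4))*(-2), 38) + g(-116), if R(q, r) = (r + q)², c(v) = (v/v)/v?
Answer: 9577056/7105 ≈ 1347.9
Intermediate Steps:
G(j, x) = j + x
c(v) = 1/v
g(A) = 1/(-29 + A)
R(q, r) = (q + r)²
R(-1 + c(G(3, 4))*(-2), 38) + g(-116) = ((-1 - 2/(3 + 4)) + 38)² + 1/(-29 - 116) = ((-1 - 2/7) + 38)² + 1/(-145) = ((-1 + (⅐)*(-2)) + 38)² - 1/145 = ((-1 - 2/7) + 38)² - 1/145 = (-9/7 + 38)² - 1/145 = (257/7)² - 1/145 = 66049/49 - 1/145 = 9577056/7105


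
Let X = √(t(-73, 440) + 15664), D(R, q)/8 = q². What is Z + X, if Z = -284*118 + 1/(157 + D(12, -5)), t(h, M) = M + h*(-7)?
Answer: -11963783/357 + √16615 ≈ -33383.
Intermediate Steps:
D(R, q) = 8*q²
t(h, M) = M - 7*h
X = √16615 (X = √((440 - 7*(-73)) + 15664) = √((440 + 511) + 15664) = √(951 + 15664) = √16615 ≈ 128.90)
Z = -11963783/357 (Z = -284*118 + 1/(157 + 8*(-5)²) = -33512 + 1/(157 + 8*25) = -33512 + 1/(157 + 200) = -33512 + 1/357 = -11963783/357 ≈ -33512.)
Z + X = -11963783/357 + √16615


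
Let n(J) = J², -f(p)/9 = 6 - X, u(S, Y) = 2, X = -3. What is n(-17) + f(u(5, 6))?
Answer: 208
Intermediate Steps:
f(p) = -81 (f(p) = -9*(6 - 1*(-3)) = -9*(6 + 3) = -9*9 = -81)
n(-17) + f(u(5, 6)) = (-17)² - 81 = 289 - 81 = 208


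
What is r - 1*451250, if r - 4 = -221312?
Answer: -672558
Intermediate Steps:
r = -221308 (r = 4 - 221312 = -221308)
r - 1*451250 = -221308 - 1*451250 = -221308 - 451250 = -672558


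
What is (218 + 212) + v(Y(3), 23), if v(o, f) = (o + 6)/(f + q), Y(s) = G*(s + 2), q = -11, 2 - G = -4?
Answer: 433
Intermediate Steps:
G = 6 (G = 2 - 1*(-4) = 2 + 4 = 6)
Y(s) = 12 + 6*s (Y(s) = 6*(s + 2) = 6*(2 + s) = 12 + 6*s)
v(o, f) = (6 + o)/(-11 + f) (v(o, f) = (o + 6)/(f - 11) = (6 + o)/(-11 + f))
(218 + 212) + v(Y(3), 23) = (218 + 212) + (6 + (12 + 6*3))/(-11 + 23) = 430 + (6 + (12 + 18))/12 = 430 + (6 + 30)/12 = 430 + (1/12)*36 = 430 + 3 = 433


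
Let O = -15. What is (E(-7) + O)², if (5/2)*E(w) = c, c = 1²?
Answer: 5329/25 ≈ 213.16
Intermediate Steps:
c = 1
E(w) = ⅖ (E(w) = (⅖)*1 = ⅖)
(E(-7) + O)² = (⅖ - 15)² = (-73/5)² = 5329/25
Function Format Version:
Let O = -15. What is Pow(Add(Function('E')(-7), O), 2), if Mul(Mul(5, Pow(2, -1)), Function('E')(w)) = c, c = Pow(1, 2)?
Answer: Rational(5329, 25) ≈ 213.16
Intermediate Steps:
c = 1
Function('E')(w) = Rational(2, 5) (Function('E')(w) = Mul(Rational(2, 5), 1) = Rational(2, 5))
Pow(Add(Function('E')(-7), O), 2) = Pow(Add(Rational(2, 5), -15), 2) = Pow(Rational(-73, 5), 2) = Rational(5329, 25)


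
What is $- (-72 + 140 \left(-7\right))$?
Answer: $1052$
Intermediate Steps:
$- (-72 + 140 \left(-7\right)) = - (-72 - 980) = \left(-1\right) \left(-1052\right) = 1052$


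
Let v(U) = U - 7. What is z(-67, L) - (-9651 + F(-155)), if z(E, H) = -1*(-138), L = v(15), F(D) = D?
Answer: 9944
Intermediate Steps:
v(U) = -7 + U
L = 8 (L = -7 + 15 = 8)
z(E, H) = 138
z(-67, L) - (-9651 + F(-155)) = 138 - (-9651 - 155) = 138 - 1*(-9806) = 138 + 9806 = 9944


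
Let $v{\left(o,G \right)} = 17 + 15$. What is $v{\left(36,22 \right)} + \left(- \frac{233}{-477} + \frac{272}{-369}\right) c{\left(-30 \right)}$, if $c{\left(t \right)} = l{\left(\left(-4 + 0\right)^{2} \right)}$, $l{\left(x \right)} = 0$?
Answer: $32$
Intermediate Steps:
$c{\left(t \right)} = 0$
$v{\left(o,G \right)} = 32$
$v{\left(36,22 \right)} + \left(- \frac{233}{-477} + \frac{272}{-369}\right) c{\left(-30 \right)} = 32 + \left(- \frac{233}{-477} + \frac{272}{-369}\right) 0 = 32 + \left(\left(-233\right) \left(- \frac{1}{477}\right) + 272 \left(- \frac{1}{369}\right)\right) 0 = 32 + \left(\frac{233}{477} - \frac{272}{369}\right) 0 = 32 - 0 = 32 + 0 = 32$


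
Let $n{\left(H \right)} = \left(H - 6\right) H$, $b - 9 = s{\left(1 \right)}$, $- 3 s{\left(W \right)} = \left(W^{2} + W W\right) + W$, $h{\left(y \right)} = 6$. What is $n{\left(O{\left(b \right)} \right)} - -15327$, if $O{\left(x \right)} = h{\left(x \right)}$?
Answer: $15327$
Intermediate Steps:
$s{\left(W \right)} = - \frac{2 W^{2}}{3} - \frac{W}{3}$ ($s{\left(W \right)} = - \frac{\left(W^{2} + W W\right) + W}{3} = - \frac{\left(W^{2} + W^{2}\right) + W}{3} = - \frac{2 W^{2} + W}{3} = - \frac{W + 2 W^{2}}{3} = - \frac{2 W^{2}}{3} - \frac{W}{3}$)
$b = 8$ ($b = 9 - \frac{1 + 2 \cdot 1}{3} = 9 - \frac{1 + 2}{3} = 9 - \frac{1}{3} \cdot 3 = 9 - 1 = 8$)
$O{\left(x \right)} = 6$
$n{\left(H \right)} = H \left(-6 + H\right)$ ($n{\left(H \right)} = \left(-6 + H\right) H = H \left(-6 + H\right)$)
$n{\left(O{\left(b \right)} \right)} - -15327 = 6 \left(-6 + 6\right) - -15327 = 6 \cdot 0 + 15327 = 0 + 15327 = 15327$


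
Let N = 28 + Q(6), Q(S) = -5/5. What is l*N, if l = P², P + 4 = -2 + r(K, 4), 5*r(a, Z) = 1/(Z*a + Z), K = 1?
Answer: 1542267/1600 ≈ 963.92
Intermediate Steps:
r(a, Z) = 1/(5*(Z + Z*a)) (r(a, Z) = 1/(5*(Z*a + Z)) = 1/(5*(Z + Z*a)))
Q(S) = -1 (Q(S) = -5*⅕ = -1)
P = -239/40 (P = -4 + (-2 + (⅕)/(4*(1 + 1))) = -4 + (-2 + (⅕)*(¼)/2) = -4 + (-2 + (⅕)*(¼)*(½)) = -4 + (-2 + 1/40) = -4 - 79/40 = -239/40 ≈ -5.9750)
l = 57121/1600 (l = (-239/40)² = 57121/1600 ≈ 35.701)
N = 27 (N = 28 - 1 = 27)
l*N = (57121/1600)*27 = 1542267/1600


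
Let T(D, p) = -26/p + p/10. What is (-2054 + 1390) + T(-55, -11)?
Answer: -72901/110 ≈ -662.74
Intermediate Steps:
T(D, p) = -26/p + p/10 (T(D, p) = -26/p + p*(⅒) = -26/p + p/10)
(-2054 + 1390) + T(-55, -11) = (-2054 + 1390) + (-26/(-11) + (⅒)*(-11)) = -664 + (-26*(-1/11) - 11/10) = -664 + (26/11 - 11/10) = -664 + 139/110 = -72901/110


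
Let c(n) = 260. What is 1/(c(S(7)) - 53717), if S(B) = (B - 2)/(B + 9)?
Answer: -1/53457 ≈ -1.8707e-5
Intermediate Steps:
S(B) = (-2 + B)/(9 + B)
1/(c(S(7)) - 53717) = 1/(260 - 53717) = 1/(-53457) = -1/53457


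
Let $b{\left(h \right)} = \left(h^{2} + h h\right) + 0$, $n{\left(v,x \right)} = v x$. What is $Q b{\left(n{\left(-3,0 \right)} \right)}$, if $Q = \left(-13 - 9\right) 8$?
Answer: $0$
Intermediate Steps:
$b{\left(h \right)} = 2 h^{2}$ ($b{\left(h \right)} = \left(h^{2} + h^{2}\right) + 0 = 2 h^{2} + 0 = 2 h^{2}$)
$Q = -176$ ($Q = \left(-22\right) 8 = -176$)
$Q b{\left(n{\left(-3,0 \right)} \right)} = - 176 \cdot 2 \left(\left(-3\right) 0\right)^{2} = - 176 \cdot 2 \cdot 0^{2} = - 176 \cdot 2 \cdot 0 = \left(-176\right) 0 = 0$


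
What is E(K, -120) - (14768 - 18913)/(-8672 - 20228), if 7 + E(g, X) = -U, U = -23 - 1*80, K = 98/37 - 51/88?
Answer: 554051/5780 ≈ 95.857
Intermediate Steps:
K = 6737/3256 (K = 98*(1/37) - 51*1/88 = 98/37 - 51/88 = 6737/3256 ≈ 2.0691)
U = -103 (U = -23 - 80 = -103)
E(g, X) = 96 (E(g, X) = -7 - 1*(-103) = -7 + 103 = 96)
E(K, -120) - (14768 - 18913)/(-8672 - 20228) = 96 - (14768 - 18913)/(-8672 - 20228) = 96 - (-4145)/(-28900) = 96 - (-4145)*(-1)/28900 = 96 - 1*829/5780 = 96 - 829/5780 = 554051/5780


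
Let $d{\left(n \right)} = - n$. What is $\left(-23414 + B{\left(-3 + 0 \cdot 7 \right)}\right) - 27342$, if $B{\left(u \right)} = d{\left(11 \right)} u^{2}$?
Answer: $-50855$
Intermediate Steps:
$B{\left(u \right)} = - 11 u^{2}$ ($B{\left(u \right)} = \left(-1\right) 11 u^{2} = - 11 u^{2}$)
$\left(-23414 + B{\left(-3 + 0 \cdot 7 \right)}\right) - 27342 = \left(-23414 - 11 \left(-3 + 0 \cdot 7\right)^{2}\right) - 27342 = \left(-23414 - 11 \left(-3 + 0\right)^{2}\right) - 27342 = \left(-23414 - 11 \left(-3\right)^{2}\right) - 27342 = \left(-23414 - 99\right) - 27342 = -23513 - 27342 = -50855$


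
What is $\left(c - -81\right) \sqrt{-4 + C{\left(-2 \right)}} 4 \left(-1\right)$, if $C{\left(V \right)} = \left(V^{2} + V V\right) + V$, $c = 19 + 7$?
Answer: $- 428 \sqrt{2} \approx -605.28$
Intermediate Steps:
$c = 26$
$C{\left(V \right)} = V + 2 V^{2}$ ($C{\left(V \right)} = \left(V^{2} + V^{2}\right) + V = 2 V^{2} + V = V + 2 V^{2}$)
$\left(c - -81\right) \sqrt{-4 + C{\left(-2 \right)}} 4 \left(-1\right) = \left(26 - -81\right) \sqrt{-4 - 2 \left(1 + 2 \left(-2\right)\right)} 4 \left(-1\right) = \left(26 + 81\right) \sqrt{-4 - 2 \left(1 - 4\right)} 4 \left(-1\right) = 107 \sqrt{-4 - -6} \cdot 4 \left(-1\right) = 107 \sqrt{-4 + 6} \cdot 4 \left(-1\right) = 107 \sqrt{2} \cdot 4 \left(-1\right) = 107 \cdot 4 \sqrt{2} \left(-1\right) = 107 \left(- 4 \sqrt{2}\right) = - 428 \sqrt{2}$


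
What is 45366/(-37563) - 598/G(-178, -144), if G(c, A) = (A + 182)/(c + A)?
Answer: 63432080/12521 ≈ 5066.1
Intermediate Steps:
G(c, A) = (182 + A)/(A + c)
45366/(-37563) - 598/G(-178, -144) = 45366/(-37563) - 598*(-144 - 178)/(182 - 144) = 45366*(-1/37563) - 598/(38/(-322)) = -15122/12521 - 598/((-1/322*38)) = -15122/12521 - 598/(-19/161) = -15122/12521 - 598*(-161/19) = -15122/12521 + 96278/19 = 63432080/12521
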